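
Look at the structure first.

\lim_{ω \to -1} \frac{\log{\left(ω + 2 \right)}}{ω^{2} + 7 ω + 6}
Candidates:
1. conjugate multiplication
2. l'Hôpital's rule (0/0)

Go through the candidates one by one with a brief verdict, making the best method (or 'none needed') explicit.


Technique: l'Hôpital's rule (0/0) — the 0/0 form at -1 is the signature situation for l'Hôpital's rule. A local series expansion at the point resolves it as well; the rule is the packaged version of that step.
- conjugate multiplication — no divergent radical difference is present for a conjugate pair to cancel.
- l'Hôpital's rule (0/0) — a fit — the right tool for this form.


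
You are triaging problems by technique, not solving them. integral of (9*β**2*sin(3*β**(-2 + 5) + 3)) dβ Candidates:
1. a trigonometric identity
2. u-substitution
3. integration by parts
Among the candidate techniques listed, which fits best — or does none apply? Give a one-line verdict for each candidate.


Diagnosis: u-substitution — viewed as a product, the integrand is a composition evaluated at (3*β**(-2 + 5) + 3) times (a constant multiple of) that inner expression's derivative, so u = (3*β**(-2 + 5) + 3) makes it elementary.
- a trigonometric identity: neither the even-power reduction nor the product-to-sum identity applies to this structure.
- u-substitution: applicable, and directly so.
- integration by parts — a polynomial factor is present, but its partner is not an exp, sine, or cosine of a degree-1 argument, nor a logarithm.


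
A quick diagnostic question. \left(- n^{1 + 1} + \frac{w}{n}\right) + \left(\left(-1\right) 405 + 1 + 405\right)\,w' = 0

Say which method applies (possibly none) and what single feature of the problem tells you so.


Best approach: a linear integrating factor — the unknown enters only to the first power against a nonzero forcing term — the integrating-factor template applies directly.


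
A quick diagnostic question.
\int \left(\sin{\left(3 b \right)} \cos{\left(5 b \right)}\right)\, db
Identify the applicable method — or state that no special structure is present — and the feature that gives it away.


Diagnosis: a trigonometric identity — apply product-to-sum to \sin{\left(3 b \right)} \cos{\left(5 b \right)}: two clean single-angle terms replace one awkward product.


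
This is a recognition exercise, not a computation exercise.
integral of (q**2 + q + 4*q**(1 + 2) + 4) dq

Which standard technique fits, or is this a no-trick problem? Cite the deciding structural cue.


Diagnosis: no special technique — scan for structure and find none: constant multiples of powers of q, integrate directly.


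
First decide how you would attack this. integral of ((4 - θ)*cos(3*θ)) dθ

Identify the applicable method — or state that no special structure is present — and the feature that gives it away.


Method: integration by parts — differentiate 4 - θ, integrate cos(3*θ): each pass lowers the polynomial degree, so parts terminates.


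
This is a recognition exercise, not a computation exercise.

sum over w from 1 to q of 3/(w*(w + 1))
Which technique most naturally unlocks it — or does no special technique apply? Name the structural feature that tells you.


Verdict: telescoping — one partial-fraction pass turns 3/(w*(w + 1)) into a shifted difference, and shifted differences telescope.


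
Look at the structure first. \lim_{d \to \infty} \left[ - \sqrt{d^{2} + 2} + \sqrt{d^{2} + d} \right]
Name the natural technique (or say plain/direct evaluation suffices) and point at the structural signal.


Method: conjugate multiplication — an infinity-minus-infinity difference with a surviving radical — multiply by the conjugate to cancel the divergence.


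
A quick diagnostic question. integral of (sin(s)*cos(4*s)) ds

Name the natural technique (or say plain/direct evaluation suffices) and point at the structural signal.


Technique: a trigonometric identity — the identity turns sin(s)*cos(4*s) into two lone cosines/sines, each trivially integrable.


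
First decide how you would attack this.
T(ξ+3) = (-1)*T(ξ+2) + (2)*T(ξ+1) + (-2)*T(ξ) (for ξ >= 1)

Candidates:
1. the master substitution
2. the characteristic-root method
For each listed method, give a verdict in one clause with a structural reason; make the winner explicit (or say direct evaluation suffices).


Verdict: the characteristic-root method — constant coefficients and linearity mean the ansatz r^ξ reduces it to solving the characteristic polynomial.
- the master substitution: this is shift-type recursion, outside the divide-and-conquer template.
- the characteristic-root method: a fit — the right tool for this form.


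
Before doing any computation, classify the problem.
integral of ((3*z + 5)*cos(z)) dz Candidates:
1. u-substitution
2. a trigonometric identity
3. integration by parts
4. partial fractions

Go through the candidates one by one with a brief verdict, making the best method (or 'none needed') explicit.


Verdict: integration by parts — 3*z + 5 dies after finitely many derivatives while cos(z) cycles under integration — the tabular/parts setup.
- u-substitution — no subexpression of the integrand serves as a whole-integral substitution inner — individual terms may offer their own, but none carries its derivative as a factor of the full integrand; a working change of variable would have to be constructed from outside the expression.
- a trigonometric identity — no even trigonometric power and no product of distinct frequencies to rewrite.
- integration by parts — yes, a natural case for it.
- partial fractions — the expression is not a ratio of polynomials that decomposes further.


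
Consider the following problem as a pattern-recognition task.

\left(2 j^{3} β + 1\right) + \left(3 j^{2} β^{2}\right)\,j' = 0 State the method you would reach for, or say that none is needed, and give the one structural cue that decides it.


Method: the exact-equation method — because the two cross partials coincide, the form is conservative as written — recover its potential in (β, j).


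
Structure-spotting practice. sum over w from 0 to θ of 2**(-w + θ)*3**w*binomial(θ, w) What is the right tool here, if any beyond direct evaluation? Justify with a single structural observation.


Verdict: the binomial theorem — terms weighting binomial(θ, w) against matched powers of 3 and 2 reassemble into (3 + 2)^θ by the binomial theorem.


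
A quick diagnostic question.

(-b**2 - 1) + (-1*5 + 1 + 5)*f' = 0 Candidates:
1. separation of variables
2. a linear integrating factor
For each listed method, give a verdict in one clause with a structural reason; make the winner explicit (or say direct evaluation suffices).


Diagnosis: no special technique — solved for the derivative, f never appears on the right — this is a direct integration in b, not a differential-equations problem at heart.
- separation of variables: with no unknown in the slope, separating variables is a formality — the equation integrates directly.
- a linear integrating factor: with the unknown absent the integrating factor is a formality; direct integration is the working structure.


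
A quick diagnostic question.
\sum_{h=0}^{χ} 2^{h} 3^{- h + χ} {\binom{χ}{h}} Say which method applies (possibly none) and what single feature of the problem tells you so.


Best approach: the binomial theorem — {\binom{χ}{h}} weighting matched powers of 2 and 3 is the expanded form of (2 + 3)^χ — fold it back up.


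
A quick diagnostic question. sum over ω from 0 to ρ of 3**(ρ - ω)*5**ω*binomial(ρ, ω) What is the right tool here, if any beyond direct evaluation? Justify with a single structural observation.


Best approach: the binomial theorem — binomial(ρ, ω) weighting matched powers of 5 and 3 is the expanded form of (5 + 3)^ρ — fold it back up.


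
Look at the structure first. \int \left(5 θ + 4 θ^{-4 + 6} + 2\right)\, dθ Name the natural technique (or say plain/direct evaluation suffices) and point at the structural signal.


Technique: no special technique — a term-by-term power-rule job in θ; no substitution or rearrangement earns its keep here.


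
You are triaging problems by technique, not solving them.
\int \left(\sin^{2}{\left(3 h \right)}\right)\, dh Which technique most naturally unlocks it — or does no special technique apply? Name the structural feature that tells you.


Diagnosis: a trigonometric identity — \sin^{2}{\left(3 h \right)} is an even power — the power-reduction identity rewrites it into first-degree cosines.


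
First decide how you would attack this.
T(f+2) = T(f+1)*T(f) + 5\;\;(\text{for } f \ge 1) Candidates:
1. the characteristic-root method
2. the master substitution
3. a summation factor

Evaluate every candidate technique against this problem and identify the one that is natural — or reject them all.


Method: no special technique — nonlinear feedback in the recursion rules out every root- or factor-based technique.
- the characteristic-root method — the recursion is nonlinear in the sequence values, so no linear-modes ansatz applies.
- the master substitution: with no divided-index recursive call, reindexing by powers of a base buys nothing.
- a summation factor: the recursion is nonlinear — outside the first-order linear family a summation factor addresses.


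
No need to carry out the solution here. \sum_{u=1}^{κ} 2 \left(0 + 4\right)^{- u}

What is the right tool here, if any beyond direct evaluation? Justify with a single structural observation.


Method: the geometric series formula — consecutive terms stand in a fixed index-free ratio — the geometric sum formula closes it.


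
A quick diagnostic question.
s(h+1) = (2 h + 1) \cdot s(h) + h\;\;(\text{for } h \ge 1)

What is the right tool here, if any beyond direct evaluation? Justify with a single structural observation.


Method: a summation factor — first-order linear but the coefficient 2 h + 1 moves with the index — divide by the cumulative product and telescope.


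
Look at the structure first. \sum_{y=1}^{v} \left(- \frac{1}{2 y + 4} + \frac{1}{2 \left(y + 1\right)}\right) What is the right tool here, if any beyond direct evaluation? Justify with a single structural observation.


Verdict: telescoping — each term adds \frac{1}{2 \left(y + 1\right)} and subtracts the same expression advanced one index; that subtracted piece cancels against the next term's added copy — only the boundary terms survive.


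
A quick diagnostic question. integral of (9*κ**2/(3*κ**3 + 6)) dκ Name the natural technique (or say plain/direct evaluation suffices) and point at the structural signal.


Method: u-substitution — collected, the integrand has one factor that is, up to a constant, the derivative of an inner expression the rest depends on — substitute for that inner expression.


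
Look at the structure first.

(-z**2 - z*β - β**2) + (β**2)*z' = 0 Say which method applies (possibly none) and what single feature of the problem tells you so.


Best approach: the homogeneous substitution — the slope's numerator and denominator share total degree; set v = z/β and the equation drops to separable form.


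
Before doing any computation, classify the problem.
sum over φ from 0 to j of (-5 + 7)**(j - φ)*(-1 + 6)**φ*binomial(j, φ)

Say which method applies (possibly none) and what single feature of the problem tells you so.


Diagnosis: the binomial theorem — binomial coefficients against complementary powers of (-1 + 6) and (-5 + 7): recognize the binomial expansion and resum.


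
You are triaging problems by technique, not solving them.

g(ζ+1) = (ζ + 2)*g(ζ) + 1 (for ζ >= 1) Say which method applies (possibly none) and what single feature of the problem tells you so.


Verdict: a summation factor — first-order, linear, moving coefficient ζ + 2: the discrete analogue of an integrating factor handles it.


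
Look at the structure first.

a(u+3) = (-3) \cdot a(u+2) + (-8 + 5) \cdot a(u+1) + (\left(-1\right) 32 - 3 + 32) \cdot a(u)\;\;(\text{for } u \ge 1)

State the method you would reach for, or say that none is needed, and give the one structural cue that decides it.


Method: the characteristic-root method — linear, homogeneous, constant coefficients: solutions of the form r^u exist — find the roots of the characteristic polynomial.


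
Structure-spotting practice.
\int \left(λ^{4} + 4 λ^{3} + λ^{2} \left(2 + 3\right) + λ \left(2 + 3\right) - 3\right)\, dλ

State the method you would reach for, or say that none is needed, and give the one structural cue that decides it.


Technique: no special technique — nothing composite, nothing rational, nothing trigonometric — each constant-multiple power of λ integrates by the power rule alone.


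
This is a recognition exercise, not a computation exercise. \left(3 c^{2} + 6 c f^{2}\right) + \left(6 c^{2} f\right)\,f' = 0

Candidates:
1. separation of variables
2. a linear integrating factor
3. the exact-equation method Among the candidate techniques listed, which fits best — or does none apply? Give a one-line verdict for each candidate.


Diagnosis: the exact-equation method — equality of cross partials is the green light — assemble the potential function term by term.
- separation of variables: no algebra isolates the independent variable on one side and the unknown on the other.
- a linear integrating factor: a nonlinear term in the unknown puts this outside the integrating-factor template.
- the exact-equation method: yes — fits the structure here.


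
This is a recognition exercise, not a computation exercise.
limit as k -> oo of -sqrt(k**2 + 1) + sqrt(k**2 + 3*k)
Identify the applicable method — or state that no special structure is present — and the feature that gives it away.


Technique: conjugate multiplication — divergence minus divergence hides a finite answer — expose it by pairing sqrt(k**2 + 3*k) - sqrt(k**2 + 1) with its conjugate.


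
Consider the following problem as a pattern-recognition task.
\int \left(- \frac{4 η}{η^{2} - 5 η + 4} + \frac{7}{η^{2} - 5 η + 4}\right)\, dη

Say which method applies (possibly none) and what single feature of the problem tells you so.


Diagnosis: partial fractions — with η^{2} - 5 η + 4 factorable and the degree on top strictly smaller, simple-fraction decomposition is immediate.


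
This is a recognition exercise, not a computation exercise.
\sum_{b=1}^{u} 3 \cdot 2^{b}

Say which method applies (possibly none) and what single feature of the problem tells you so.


Diagnosis: the geometric series formula — term-over-term division gives 2 every time — index-free ratio, geometric sum formula applies.


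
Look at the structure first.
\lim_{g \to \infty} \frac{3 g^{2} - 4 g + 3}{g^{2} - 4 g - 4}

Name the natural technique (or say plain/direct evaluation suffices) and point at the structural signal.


Technique: dominant-term comparison — as g grows, only the highest-degree terms matter — compare leading terms and read the limit off. As a single quotient, the ∞/∞ shape would yield to repeated differentiation as well — the growth comparison gets there in one look.


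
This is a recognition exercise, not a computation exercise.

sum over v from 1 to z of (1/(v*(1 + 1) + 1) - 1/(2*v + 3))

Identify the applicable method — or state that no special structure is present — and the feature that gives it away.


Method: telescoping — this sum is a zipper: each term contributes 1/(v*(1 + 1) + 1) and removes the next index's value, which the following term puts back, closing term by term.


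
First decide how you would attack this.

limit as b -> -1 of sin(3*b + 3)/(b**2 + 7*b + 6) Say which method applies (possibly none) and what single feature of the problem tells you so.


Method: l'Hôpital's rule (0/0) — substituting -1 gives 0 over 0; differentiate top and bottom once and re-evaluate. Known elementary limits would finish this too — the rule just bypasses the case analysis.


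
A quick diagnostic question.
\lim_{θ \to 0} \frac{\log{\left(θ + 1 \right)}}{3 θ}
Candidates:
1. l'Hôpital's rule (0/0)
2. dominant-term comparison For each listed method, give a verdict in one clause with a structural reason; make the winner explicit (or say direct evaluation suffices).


Method: l'Hôpital's rule (0/0) — both numerator and denominator vanish at 0: the genuine 0/0 indeterminate that l'Hôpital exists for. One could equally expand both pieces locally and compare leading terms; the rule does that in one stroke.
- l'Hôpital's rule (0/0): applies; the problem has the shape this method handles.
- dominant-term comparison: no dominant power emerges to decide the limit by degree comparison.


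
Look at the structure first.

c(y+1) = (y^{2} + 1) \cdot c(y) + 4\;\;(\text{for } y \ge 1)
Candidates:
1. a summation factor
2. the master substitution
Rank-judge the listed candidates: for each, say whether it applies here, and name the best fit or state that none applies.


Best approach: a summation factor — one step of memory with a weight y^{2} + 1 that changes as the index grows — the summation-factor construction is built for this.
- a summation factor — yes — fits the structure here.
- the master substitution: the recursive argument is a shift of the index, not a fixed fraction of it.


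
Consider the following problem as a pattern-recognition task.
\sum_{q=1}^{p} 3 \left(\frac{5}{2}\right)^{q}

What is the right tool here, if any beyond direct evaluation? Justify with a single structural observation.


Verdict: the geometric series formula — consecutive terms stand in a fixed index-free ratio — the geometric sum formula closes it.


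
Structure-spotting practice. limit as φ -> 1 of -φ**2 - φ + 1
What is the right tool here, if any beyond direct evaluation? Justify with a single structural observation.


Technique: no special technique — the function is continuous at 1; evaluation is itself the limit, no machinery required.


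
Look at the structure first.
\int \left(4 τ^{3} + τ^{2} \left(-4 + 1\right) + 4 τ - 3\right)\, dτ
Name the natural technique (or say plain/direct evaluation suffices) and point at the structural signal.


Technique: no special technique — every term is a constant multiple of a power of τ; term-wise power-rule integration needs no preliminary transformation.


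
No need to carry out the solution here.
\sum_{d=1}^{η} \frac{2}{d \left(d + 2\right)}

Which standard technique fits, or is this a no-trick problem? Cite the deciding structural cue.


Verdict: telescoping — \frac{2}{d \left(d + 2\right)} decomposes into shift-paired simple fractions; the series telescopes to finitely many boundary pieces.


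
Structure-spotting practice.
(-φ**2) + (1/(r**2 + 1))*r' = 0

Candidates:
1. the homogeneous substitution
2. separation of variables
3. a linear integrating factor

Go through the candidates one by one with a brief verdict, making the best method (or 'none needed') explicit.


Verdict: separation of variables — separating collects all r-dependence with the derivative and leaves all φ-dependence opposite: variables separate.
- the homogeneous substitution: rescaling both variables together changes the slope, so no ratio substitution collapses it.
- separation of variables: a fit — the right tool for this form.
- a linear integrating factor — the unknown enters nonlinearly (through a power, a denominator, or a transcendental function), which the linear integrating-factor recipe cannot absorb as-is — any repair would come from a preliminary substitution, not the factor.


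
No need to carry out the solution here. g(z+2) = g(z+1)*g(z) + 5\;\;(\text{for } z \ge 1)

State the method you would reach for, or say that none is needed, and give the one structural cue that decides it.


Method: no special technique — once the recursion is nonlinear, characteristic roots, master substitutions, and summation factors are all off the table.


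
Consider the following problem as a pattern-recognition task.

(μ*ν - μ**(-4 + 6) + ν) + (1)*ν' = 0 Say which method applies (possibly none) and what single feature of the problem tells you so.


Verdict: a linear integrating factor — linear in the unknown with genuine forcing: multiply through by the exponential of the integrated coefficient and the left side closes into one derivative.


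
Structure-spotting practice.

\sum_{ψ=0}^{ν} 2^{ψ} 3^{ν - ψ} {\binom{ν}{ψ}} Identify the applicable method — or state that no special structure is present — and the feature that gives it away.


Diagnosis: the binomial theorem — binomial coefficients against complementary powers of 2 and 3: recognize the binomial expansion and resum.


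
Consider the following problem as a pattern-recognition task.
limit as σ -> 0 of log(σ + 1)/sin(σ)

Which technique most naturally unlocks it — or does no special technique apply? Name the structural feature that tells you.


Diagnosis: l'Hôpital's rule (0/0) — substituting 0 gives 0 over 0; differentiate top and bottom once and re-evaluate. A first-order expansion at the point is an equally standard path; the rule packages it.


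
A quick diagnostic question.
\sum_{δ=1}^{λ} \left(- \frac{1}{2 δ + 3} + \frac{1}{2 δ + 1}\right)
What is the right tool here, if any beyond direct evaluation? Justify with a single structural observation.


Verdict: telescoping — a difference of consecutive values of one function (\frac{1}{2 δ + 1} at one index and the next) — telescoping by construction.


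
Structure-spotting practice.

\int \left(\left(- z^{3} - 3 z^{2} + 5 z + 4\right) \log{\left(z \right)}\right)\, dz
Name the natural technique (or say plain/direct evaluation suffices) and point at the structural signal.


Best approach: integration by parts — take \log{\left(z \right)} as the piece to differentiate: what remains is a power-rule integral in disguise.


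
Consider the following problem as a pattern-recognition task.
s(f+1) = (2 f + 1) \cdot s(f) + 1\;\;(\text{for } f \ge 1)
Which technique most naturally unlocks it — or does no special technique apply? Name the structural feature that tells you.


Technique: a summation factor — the coefficient 2 f + 1 drifts with the index, so no fixed root exists; normalizing by the cumulative product telescopes it.


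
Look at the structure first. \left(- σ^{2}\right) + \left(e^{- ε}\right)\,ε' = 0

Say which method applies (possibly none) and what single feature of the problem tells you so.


Technique: separation of variables — solved for the derivative, the right side splits multiplicatively into a function of each variable alone — divide and integrate each side. An exactness check succeeds on this form as well — separation and the potential function arrive at the same answer, separation more directly.


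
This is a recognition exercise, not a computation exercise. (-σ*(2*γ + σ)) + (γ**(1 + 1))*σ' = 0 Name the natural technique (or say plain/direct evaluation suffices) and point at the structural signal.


Best approach: the homogeneous substitution — the slope's numerator and denominator share total degree; set v = σ/γ and the equation drops to separable form. A Bernoulli rewrite works here as the equation stands — the homogeneous substitution is the more immediate reading.


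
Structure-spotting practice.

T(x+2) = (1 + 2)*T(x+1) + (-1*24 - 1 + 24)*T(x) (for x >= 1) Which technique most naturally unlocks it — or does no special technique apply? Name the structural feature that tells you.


Technique: the characteristic-root method — try a geometric ansatz r^x: constant coefficients turn the recurrence into one polynomial equation in r.


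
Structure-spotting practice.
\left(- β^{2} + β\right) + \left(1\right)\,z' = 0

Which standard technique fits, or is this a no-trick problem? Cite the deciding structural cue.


Diagnosis: no special technique — with z absent the equation is not coupled at all: direct integration in β.


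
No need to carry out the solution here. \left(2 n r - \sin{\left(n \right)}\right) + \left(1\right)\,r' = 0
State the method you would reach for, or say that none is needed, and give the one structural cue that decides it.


Diagnosis: a linear integrating factor — the unknown enters only to the first power against a nonzero forcing term — the integrating-factor template applies directly.


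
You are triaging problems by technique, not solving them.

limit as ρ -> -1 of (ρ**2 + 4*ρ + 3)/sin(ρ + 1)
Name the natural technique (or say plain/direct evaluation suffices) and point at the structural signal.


Verdict: l'Hôpital's rule (0/0) — the 0/0 form at -1 is the signature situation for l'Hôpital's rule. A local series expansion at the point resolves it as well; the rule is the packaged version of that step.


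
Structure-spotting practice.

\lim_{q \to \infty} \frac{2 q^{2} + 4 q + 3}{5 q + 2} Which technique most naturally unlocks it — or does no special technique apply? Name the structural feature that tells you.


Diagnosis: dominant-term comparison — growth-rate triage: the leading powers of q decide the limit, everything else is noise. As a single quotient, the ∞/∞ shape would yield to repeated differentiation as well — the growth comparison gets there in one look.


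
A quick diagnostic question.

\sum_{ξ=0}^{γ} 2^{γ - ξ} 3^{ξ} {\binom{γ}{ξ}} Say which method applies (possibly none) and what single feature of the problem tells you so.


Technique: the binomial theorem — the binomial coefficients weight matched powers of 3 and 2, which is exactly the expansion of a binomial power.


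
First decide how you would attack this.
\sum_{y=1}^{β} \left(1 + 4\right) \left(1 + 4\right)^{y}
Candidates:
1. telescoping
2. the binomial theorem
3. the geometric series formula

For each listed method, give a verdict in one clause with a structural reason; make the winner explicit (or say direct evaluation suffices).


Method: the geometric series formula — consecutive terms stand in a fixed index-free ratio — the geometric sum formula closes it.
- telescoping: writing out consecutive terms as given produces no pairwise cancellation.
- the binomial theorem — no binomial coefficients pair up with complementary powers here.
- the geometric series formula — yes, a natural case for it.


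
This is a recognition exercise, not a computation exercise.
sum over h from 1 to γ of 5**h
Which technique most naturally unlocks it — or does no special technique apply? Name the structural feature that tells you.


Method: the geometric series formula — each summand is the previous one scaled by 5; that constant multiplier is itself the geometric structure.


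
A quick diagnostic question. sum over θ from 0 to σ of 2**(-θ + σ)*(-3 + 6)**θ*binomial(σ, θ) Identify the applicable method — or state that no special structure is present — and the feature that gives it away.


Method: the binomial theorem — terms weighting binomial(σ, θ) against matched powers of (-3 + 6) and 2 reassemble into ((-3 + 6) + 2)^σ by the binomial theorem.


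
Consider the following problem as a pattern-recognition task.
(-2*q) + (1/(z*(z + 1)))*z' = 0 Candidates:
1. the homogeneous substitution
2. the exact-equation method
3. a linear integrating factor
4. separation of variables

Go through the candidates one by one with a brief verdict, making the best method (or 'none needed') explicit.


Best approach: separation of variables — solved for the derivative, the right side splits multiplicatively into a function of each variable alone — divide and integrate each side. Rearranged, this also fits the Bernoulli template directly; separation reads the product structure as given.
- the homogeneous substitution: the slope does not depend on the ratio of the variables alone.
- the exact-equation method — the cross-partial test holds only vacuously — each coefficient lives in its own variable, so the exactness machinery reads no structure the split form does not already show.
- a linear integrating factor: the unknown enters nonlinearly (through a power, a denominator, or a transcendental function), which the linear integrating-factor recipe cannot absorb as-is — any repair would come from a preliminary substitution, not the factor.
- separation of variables: applicable, and directly so.


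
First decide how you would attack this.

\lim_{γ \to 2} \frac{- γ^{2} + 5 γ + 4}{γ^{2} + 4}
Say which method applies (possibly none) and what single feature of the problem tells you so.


Technique: no special technique — the function is continuous at 2; evaluation is itself the limit, no machinery required.


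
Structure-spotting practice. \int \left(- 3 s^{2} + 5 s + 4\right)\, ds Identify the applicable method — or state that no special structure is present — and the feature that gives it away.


Technique: no special technique — a term-by-term power-rule job in s; no substitution or rearrangement earns its keep here.


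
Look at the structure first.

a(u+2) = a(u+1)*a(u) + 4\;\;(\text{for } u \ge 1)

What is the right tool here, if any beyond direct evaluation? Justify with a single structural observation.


Diagnosis: no special technique — this one you iterate or analyze qualitatively: the nonlinearity defeats linear solution methods.


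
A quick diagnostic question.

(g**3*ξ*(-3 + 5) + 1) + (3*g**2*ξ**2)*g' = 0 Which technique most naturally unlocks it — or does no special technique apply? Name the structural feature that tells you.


Technique: the exact-equation method — because the two cross partials coincide, the form is conservative as written — recover its potential in (ξ, g).


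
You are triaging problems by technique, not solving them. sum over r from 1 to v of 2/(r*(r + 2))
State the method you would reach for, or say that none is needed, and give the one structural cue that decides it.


Best approach: telescoping — rewrite 2/(r*(r + 2)) as simple fractions and successive terms eat each other — only the edges survive.


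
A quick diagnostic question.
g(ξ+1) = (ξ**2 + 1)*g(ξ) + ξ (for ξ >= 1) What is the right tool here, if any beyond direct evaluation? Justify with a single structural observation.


Diagnosis: a summation factor — normalize by the running product of ξ**2 + 1: the left side becomes a difference, and differences sum.


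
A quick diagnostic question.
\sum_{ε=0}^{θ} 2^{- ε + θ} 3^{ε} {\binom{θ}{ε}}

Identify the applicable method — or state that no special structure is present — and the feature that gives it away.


Method: the binomial theorem — {\binom{θ}{ε}} weighting matched powers of 3 and 2 is the expanded form of (3 + 2)^θ — fold it back up.


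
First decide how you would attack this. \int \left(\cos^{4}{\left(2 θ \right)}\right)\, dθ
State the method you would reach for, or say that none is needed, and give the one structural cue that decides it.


Technique: a trigonometric identity — \cos^{4}{\left(2 θ \right)} is an even power — the power-reduction identity rewrites it into first-degree cosines.


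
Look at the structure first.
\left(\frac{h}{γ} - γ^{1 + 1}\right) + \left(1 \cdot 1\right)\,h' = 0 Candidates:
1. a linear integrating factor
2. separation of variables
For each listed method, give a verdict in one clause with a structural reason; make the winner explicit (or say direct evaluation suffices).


Best approach: a linear integrating factor — linear in the unknown with genuine forcing: multiply through by the exponential of the integrated coefficient and the left side closes into one derivative.
- a linear integrating factor — yes — fits the structure here.
- separation of variables — the two dependences are entangled, not a clean product of one-variable pieces.


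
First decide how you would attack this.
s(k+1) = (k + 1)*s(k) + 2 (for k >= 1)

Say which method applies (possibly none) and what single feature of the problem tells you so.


Diagnosis: a summation factor — because the multiplier k + 1 is index-dependent, divide through by its running product and sum the resulting differences.


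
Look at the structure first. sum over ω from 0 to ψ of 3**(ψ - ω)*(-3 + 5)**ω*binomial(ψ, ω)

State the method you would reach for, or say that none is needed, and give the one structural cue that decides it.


Method: the binomial theorem — the binomial coefficients weight matched powers of (-3 + 5) and 3, which is exactly the expansion of a binomial power.


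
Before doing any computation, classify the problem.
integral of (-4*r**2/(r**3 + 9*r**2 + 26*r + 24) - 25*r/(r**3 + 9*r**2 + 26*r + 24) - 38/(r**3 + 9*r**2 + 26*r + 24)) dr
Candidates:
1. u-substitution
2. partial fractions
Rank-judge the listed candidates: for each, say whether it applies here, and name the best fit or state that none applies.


Diagnosis: partial fractions — the integrand is a proper rational function and its denominator r**3 + 9*r**2 + 26*r + 24 factors into distinct pieces, so it splits into simple fractions.
- u-substitution — no subexpression of the integrand serves as a whole-integral substitution inner — individual terms may offer their own, but none carries its derivative as a factor of the full integrand; a working change of variable would have to be constructed from outside the expression.
- partial fractions: yes, a natural case for it.


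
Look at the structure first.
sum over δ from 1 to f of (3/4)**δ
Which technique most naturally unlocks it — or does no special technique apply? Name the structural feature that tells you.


Method: the geometric series formula — each term is 3/4 times the previous one, so the geometric-series formula applies directly.


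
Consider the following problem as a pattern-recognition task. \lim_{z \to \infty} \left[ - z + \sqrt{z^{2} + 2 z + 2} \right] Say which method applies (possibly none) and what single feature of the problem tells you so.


Verdict: conjugate multiplication — this difference gives up after one conjugate multiplication — the radical structure cancels against its conjugate.


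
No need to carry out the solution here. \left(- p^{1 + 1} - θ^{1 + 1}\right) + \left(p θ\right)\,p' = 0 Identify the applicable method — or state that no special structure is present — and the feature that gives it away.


Verdict: the homogeneous substitution — solved for the derivative, the right side is unchanged under scaling θ and p together — it depends only on the ratio p/θ, so substitute a single ratio variable. This doubles as a Bernoulli equation in the unknown as written; the homogeneous route needs no setup at all.


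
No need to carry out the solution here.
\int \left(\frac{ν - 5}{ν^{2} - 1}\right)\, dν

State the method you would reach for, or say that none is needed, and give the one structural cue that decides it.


Method: partial fractions — once ν^{2} - 1 is factored, each root contributes a simple-fraction term; integrate them one at a time.


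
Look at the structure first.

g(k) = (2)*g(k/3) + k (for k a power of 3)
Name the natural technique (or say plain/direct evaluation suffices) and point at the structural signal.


Technique: the master substitution — the call at k/3 makes this multiplicative recursion; the master-style substitution converts it to additive.


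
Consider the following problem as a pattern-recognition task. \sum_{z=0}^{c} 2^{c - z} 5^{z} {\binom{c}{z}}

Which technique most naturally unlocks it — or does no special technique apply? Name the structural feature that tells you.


Best approach: the binomial theorem — terms weighting {\binom{c}{z}} against matched powers of 5 and 2 reassemble into (5 + 2)^c by the binomial theorem.


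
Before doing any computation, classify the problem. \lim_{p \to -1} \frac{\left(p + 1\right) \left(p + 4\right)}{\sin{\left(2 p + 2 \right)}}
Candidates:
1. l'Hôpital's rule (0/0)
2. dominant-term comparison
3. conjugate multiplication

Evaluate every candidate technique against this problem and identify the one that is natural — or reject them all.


Verdict: l'Hôpital's rule (0/0) — substituting -1 gives 0 over 0; differentiate top and bottom once and re-evaluate. One could equally expand both pieces locally and compare leading terms; the rule does that in one stroke.
- l'Hôpital's rule (0/0): applicable, and directly so.
- dominant-term comparison — this is not a rational comparison of growth rates at infinity.
- conjugate multiplication — there is no infinity-minus-infinity radical difference to rationalize.


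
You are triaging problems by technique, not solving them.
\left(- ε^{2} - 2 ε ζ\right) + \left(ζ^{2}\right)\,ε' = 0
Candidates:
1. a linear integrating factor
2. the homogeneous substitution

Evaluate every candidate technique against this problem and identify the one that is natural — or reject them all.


Technique: the homogeneous substitution — the slope's numerator and denominator share total degree; set v = ε/ζ and the equation drops to separable form. This doubles as a Bernoulli equation in the unknown as written; the homogeneous route needs no setup at all.
- a linear integrating factor — the unknown enters nonlinearly (through a power, a denominator, or a transcendental function), which the linear integrating-factor recipe cannot absorb as-is — any repair would come from a preliminary substitution, not the factor.
- the homogeneous substitution — yes, a natural case for it.


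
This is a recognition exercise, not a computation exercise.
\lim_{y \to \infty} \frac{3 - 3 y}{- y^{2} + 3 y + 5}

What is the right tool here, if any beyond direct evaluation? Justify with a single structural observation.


Best approach: dominant-term comparison — growth-rate triage: the leading powers of y decide the limit, everything else is noise. l'Hôpital's at-infinity variant applies to the expression viewed as a single quotient; the leading-term comparison is the direct route.


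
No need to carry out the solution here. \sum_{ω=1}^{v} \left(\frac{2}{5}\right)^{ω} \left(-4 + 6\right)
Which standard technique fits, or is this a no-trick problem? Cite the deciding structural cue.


Verdict: the geometric series formula — term-over-term division gives \frac{2}{5} every time — index-free ratio, geometric sum formula applies.


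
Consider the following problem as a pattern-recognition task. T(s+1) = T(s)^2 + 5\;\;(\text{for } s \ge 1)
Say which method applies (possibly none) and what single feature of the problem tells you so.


Best approach: no special technique — each new value is a nonlinear function of earlier ones — scaling arguments and superposition both fail.


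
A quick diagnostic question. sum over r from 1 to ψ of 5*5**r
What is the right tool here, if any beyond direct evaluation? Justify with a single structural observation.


Diagnosis: the geometric series formula — each term is 5 times the previous one, so the geometric-series formula applies directly.


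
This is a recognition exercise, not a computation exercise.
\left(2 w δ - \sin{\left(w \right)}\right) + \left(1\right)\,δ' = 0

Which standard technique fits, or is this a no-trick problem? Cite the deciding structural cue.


Verdict: a linear integrating factor — δ enters only linearly with coefficient 2 w; multiply by exp of the integral of 2 w and the left side becomes one derivative.


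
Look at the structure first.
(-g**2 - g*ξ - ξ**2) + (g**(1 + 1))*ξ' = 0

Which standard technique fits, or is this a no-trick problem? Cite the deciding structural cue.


Technique: the homogeneous substitution — scaling g and ξ together leaves the slope fixed — it depends only on ξ/g, so substitute the ratio.
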